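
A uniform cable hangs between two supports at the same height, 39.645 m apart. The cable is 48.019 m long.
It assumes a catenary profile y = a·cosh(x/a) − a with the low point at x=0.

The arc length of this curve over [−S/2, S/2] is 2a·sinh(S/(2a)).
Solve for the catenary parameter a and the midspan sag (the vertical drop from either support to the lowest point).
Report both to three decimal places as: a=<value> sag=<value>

a=18.141 sag=11.951

seed: a₀ = √(S³/(24(L−S))) = √(39.645³/(24·8.374)) = 17.608020
iter 1: u=1.125765  f(a)=+5.469e-01  f'(a)=-1.077e+00  a ← 17.608020 − (+5.469e-01/-1.077e+00) = 18.115717
iter 2: u=1.094216  f(a)=+2.455e-02  f'(a)=-9.826e-01  a ← 18.115717 − (+2.455e-02/-9.826e-01) = 18.140700
iter 3: u=1.092709  f(a)=+5.459e-05  f'(a)=-9.782e-01  a ← 18.140700 − (+5.459e-05/-9.782e-01) = 18.140756
iter 4: u=1.092705  f(a)=+2.713e-10  f'(a)=-9.782e-01  a ← 18.140756 − (+2.713e-10/-9.782e-01) = 18.140756
iter 5: u=1.092705  f(a)=+0.000e+00  f'(a)=-9.782e-01  a ← 18.140756 − (+0.000e+00/-9.782e-01) = 18.140756
converged: |Δa| < 1e-12 after 5 iterations
sag = a·(cosh(S/(2a)) − 1) = 18.140756·(cosh(1.092705) − 1) = 11.951488
T_max/T_min = cosh(S/(2a)) = 1.658820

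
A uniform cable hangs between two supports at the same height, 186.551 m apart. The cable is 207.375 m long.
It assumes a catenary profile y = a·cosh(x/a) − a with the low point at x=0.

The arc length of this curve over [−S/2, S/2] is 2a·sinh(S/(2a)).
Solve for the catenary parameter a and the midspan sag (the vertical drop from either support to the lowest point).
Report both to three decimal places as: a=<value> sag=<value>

seed: a₀ = √(S³/(24(L−S))) = √(186.551³/(24·20.824)) = 113.974757
iter 1: u=0.818387  f(a)=+7.086e-01  f'(a)=-3.905e-01  a ← 113.974757 − (+7.086e-01/-3.905e-01) = 115.789382
iter 2: u=0.805562  f(a)=+1.728e-02  f'(a)=-3.716e-01  a ← 115.789382 − (+1.728e-02/-3.716e-01) = 115.835869
iter 3: u=0.805238  f(a)=+1.084e-05  f'(a)=-3.712e-01  a ← 115.835869 − (+1.084e-05/-3.712e-01) = 115.835898
iter 4: u=0.805238  f(a)=+4.292e-12  f'(a)=-3.712e-01  a ← 115.835898 − (+4.292e-12/-3.712e-01) = 115.835898
converged: |Δa| < 1e-12 after 4 iterations
sag = a·(cosh(S/(2a)) − 1) = 115.835898·(cosh(0.805238) − 1) = 39.628094
T_max/T_min = cosh(S/(2a)) = 1.342105

a=115.836 sag=39.628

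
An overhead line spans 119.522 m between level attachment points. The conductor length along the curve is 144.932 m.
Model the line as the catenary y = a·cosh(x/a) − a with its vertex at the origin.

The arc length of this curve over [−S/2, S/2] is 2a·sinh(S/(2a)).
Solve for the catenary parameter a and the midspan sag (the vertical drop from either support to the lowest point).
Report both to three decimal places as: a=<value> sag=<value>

seed: a₀ = √(S³/(24(L−S))) = √(119.522³/(24·25.410)) = 52.913175
iter 1: u=1.129416  f(a)=+1.671e+00  f'(a)=-1.089e+00  a ← 52.913175 − (+1.671e+00/-1.089e+00) = 54.447828
iter 2: u=1.097583  f(a)=+7.544e-02  f'(a)=-9.924e-01  a ← 54.447828 − (+7.544e-02/-9.924e-01) = 54.523850
iter 3: u=1.096052  f(a)=+1.699e-04  f'(a)=-9.879e-01  a ← 54.523850 − (+1.699e-04/-9.879e-01) = 54.524023
iter 4: u=1.096049  f(a)=+8.665e-10  f'(a)=-9.879e-01  a ← 54.524023 − (+8.665e-10/-9.879e-01) = 54.524023
iter 5: u=1.096049  f(a)=+0.000e+00  f'(a)=-9.879e-01  a ← 54.524023 − (+0.000e+00/-9.879e-01) = 54.524023
converged: |Δa| < 1e-12 after 5 iterations
sag = a·(cosh(S/(2a)) − 1) = 54.524023·(cosh(1.096049) − 1) = 36.163298
T_max/T_min = cosh(S/(2a)) = 1.663254

a=54.524 sag=36.163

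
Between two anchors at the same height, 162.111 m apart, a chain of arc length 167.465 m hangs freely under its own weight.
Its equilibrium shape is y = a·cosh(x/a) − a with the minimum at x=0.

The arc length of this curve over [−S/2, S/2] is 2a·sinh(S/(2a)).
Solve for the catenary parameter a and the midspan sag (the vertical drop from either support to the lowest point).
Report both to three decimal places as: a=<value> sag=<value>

seed: a₀ = √(S³/(24(L−S))) = √(162.111³/(24·5.354)) = 182.084896
iter 1: u=0.445152  f(a)=+5.330e-02  f'(a)=-5.998e-02  a ← 182.084896 − (+5.330e-02/-5.998e-02) = 182.973482
iter 2: u=0.442990  f(a)=+3.927e-04  f'(a)=-5.910e-02  a ← 182.973482 − (+3.927e-04/-5.910e-02) = 182.980126
iter 3: u=0.442974  f(a)=+2.167e-08  f'(a)=-5.909e-02  a ← 182.980126 − (+2.167e-08/-5.909e-02) = 182.980126
iter 4: u=0.442974  f(a)=+0.000e+00  f'(a)=-5.909e-02  a ← 182.980126 − (+0.000e+00/-5.909e-02) = 182.980126
converged: |Δa| < 1e-12 after 4 iterations
sag = a·(cosh(S/(2a)) − 1) = 182.980126·(cosh(0.442974) − 1) = 18.248247
T_max/T_min = cosh(S/(2a)) = 1.099728

a=182.980 sag=18.248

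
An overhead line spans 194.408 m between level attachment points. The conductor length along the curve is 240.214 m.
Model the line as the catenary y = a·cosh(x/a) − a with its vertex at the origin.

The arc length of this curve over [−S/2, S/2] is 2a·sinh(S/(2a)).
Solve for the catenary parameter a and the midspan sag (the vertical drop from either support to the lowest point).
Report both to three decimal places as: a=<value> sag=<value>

a=84.499 sag=62.354

seed: a₀ = √(S³/(24(L−S))) = √(194.408³/(24·45.806)) = 81.753131
iter 1: u=1.188994  f(a)=+3.349e+00  f'(a)=-1.287e+00  a ← 81.753131 − (+3.349e+00/-1.287e+00) = 84.354827
iter 2: u=1.152323  f(a)=+1.665e-01  f'(a)=-1.162e+00  a ← 84.354827 − (+1.665e-01/-1.162e+00) = 84.498113
iter 3: u=1.150369  f(a)=+4.593e-04  f'(a)=-1.156e+00  a ← 84.498113 − (+4.593e-04/-1.156e+00) = 84.498510
iter 4: u=1.150363  f(a)=+3.516e-09  f'(a)=-1.156e+00  a ← 84.498510 − (+3.516e-09/-1.156e+00) = 84.498510
iter 5: u=1.150363  f(a)=+2.842e-14  f'(a)=-1.156e+00  a ← 84.498510 − (+2.842e-14/-1.156e+00) = 84.498510
converged: |Δa| < 1e-12 after 5 iterations
sag = a·(cosh(S/(2a)) − 1) = 84.498510·(cosh(1.150363) − 1) = 62.354102
T_max/T_min = cosh(S/(2a)) = 1.737931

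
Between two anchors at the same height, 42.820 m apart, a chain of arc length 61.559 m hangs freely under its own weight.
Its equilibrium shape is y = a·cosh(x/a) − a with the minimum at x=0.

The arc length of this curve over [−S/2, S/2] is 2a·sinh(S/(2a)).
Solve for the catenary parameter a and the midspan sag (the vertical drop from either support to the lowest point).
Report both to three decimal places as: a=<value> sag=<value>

a=14.005 sag=19.811

seed: a₀ = √(S³/(24(L−S))) = √(42.820³/(24·18.739)) = 13.212688
iter 1: u=1.620412  f(a)=+2.620e+00  f'(a)=-3.655e+00  a ← 13.212688 − (+2.620e+00/-3.655e+00) = 13.929509
iter 2: u=1.537025  f(a)=+2.283e-01  f'(a)=-3.043e+00  a ← 13.929509 − (+2.283e-01/-3.043e+00) = 14.004532
iter 3: u=1.528791  f(a)=+2.099e-03  f'(a)=-2.987e+00  a ← 14.004532 − (+2.099e-03/-2.987e+00) = 14.005235
iter 4: u=1.528714  f(a)=+1.812e-07  f'(a)=-2.987e+00  a ← 14.005235 − (+1.812e-07/-2.987e+00) = 14.005235
iter 5: u=1.528714  f(a)=+1.421e-14  f'(a)=-2.987e+00  a ← 14.005235 − (+1.421e-14/-2.987e+00) = 14.005235
converged: |Δa| < 1e-12 after 5 iterations
sag = a·(cosh(S/(2a)) − 1) = 14.005235·(cosh(1.528714) − 1) = 19.810800
T_max/T_min = cosh(S/(2a)) = 2.414528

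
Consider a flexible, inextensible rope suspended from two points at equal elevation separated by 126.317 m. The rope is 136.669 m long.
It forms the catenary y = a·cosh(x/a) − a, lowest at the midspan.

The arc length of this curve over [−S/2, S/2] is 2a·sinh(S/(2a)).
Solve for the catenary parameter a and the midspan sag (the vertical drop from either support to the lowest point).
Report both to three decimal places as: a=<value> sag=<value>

a=91.156 sag=22.770

seed: a₀ = √(S³/(24(L−S))) = √(126.317³/(24·10.352)) = 90.068919
iter 1: u=0.701224  f(a)=+2.575e-01  f'(a)=-2.414e-01  a ← 90.068919 − (+2.575e-01/-2.414e-01) = 91.135788
iter 2: u=0.693015  f(a)=+4.647e-03  f'(a)=-2.327e-01  a ← 91.135788 − (+4.647e-03/-2.327e-01) = 91.155755
iter 3: u=0.692864  f(a)=+1.575e-06  f'(a)=-2.326e-01  a ← 91.155755 − (+1.575e-06/-2.326e-01) = 91.155762
iter 4: u=0.692863  f(a)=+1.705e-13  f'(a)=-2.326e-01  a ← 91.155762 − (+1.705e-13/-2.326e-01) = 91.155762
converged: |Δa| < 1e-12 after 4 iterations
sag = a·(cosh(S/(2a)) − 1) = 91.155762·(cosh(0.692863) − 1) = 22.769551
T_max/T_min = cosh(S/(2a)) = 1.249787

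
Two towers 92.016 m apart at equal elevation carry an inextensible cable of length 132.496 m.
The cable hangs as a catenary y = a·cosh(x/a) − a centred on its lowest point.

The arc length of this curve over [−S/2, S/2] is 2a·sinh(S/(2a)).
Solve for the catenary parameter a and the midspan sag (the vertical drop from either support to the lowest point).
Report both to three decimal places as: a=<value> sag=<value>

seed: a₀ = √(S³/(24(L−S))) = √(92.016³/(24·40.480)) = 28.318429
iter 1: u=1.624666  f(a)=+5.691e+00  f'(a)=-3.688e+00  a ← 28.318429 − (+5.691e+00/-3.688e+00) = 29.861376
iter 2: u=1.540719  f(a)=+4.982e-01  f'(a)=-3.068e+00  a ← 29.861376 − (+4.982e-01/-3.068e+00) = 30.023747
iter 3: u=1.532387  f(a)=+4.628e-03  f'(a)=-3.012e+00  a ← 30.023747 − (+4.628e-03/-3.012e+00) = 30.025283
iter 4: u=1.532309  f(a)=+4.075e-07  f'(a)=-3.011e+00  a ← 30.025283 − (+4.075e-07/-3.011e+00) = 30.025284
iter 5: u=1.532309  f(a)=-2.842e-14  f'(a)=-3.011e+00  a ← 30.025284 − (-2.842e-14/-3.011e+00) = 30.025284
converged: |Δa| < 1e-12 after 5 iterations
sag = a·(cosh(S/(2a)) − 1) = 30.025284·(cosh(1.532309) − 1) = 42.709269
T_max/T_min = cosh(S/(2a)) = 2.422443

a=30.025 sag=42.709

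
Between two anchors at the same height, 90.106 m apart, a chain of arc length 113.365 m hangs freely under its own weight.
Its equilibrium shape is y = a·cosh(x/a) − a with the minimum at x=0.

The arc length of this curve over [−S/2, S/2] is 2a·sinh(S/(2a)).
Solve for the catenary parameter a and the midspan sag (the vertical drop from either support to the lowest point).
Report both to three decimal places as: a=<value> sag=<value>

a=37.528 sag=30.452

seed: a₀ = √(S³/(24(L−S))) = √(90.106³/(24·23.259)) = 36.201738
iter 1: u=1.244498  f(a)=+1.869e+00  f'(a)=-1.495e+00  a ← 36.201738 − (+1.869e+00/-1.495e+00) = 37.451659
iter 2: u=1.202964  f(a)=+1.012e-01  f'(a)=-1.337e+00  a ← 37.451659 − (+1.012e-01/-1.337e+00) = 37.527297
iter 3: u=1.200539  f(a)=+3.339e-04  f'(a)=-1.329e+00  a ← 37.527297 − (+3.339e-04/-1.329e+00) = 37.527548
iter 4: u=1.200531  f(a)=+3.663e-09  f'(a)=-1.329e+00  a ← 37.527548 − (+3.663e-09/-1.329e+00) = 37.527548
iter 5: u=1.200531  f(a)=+0.000e+00  f'(a)=-1.329e+00  a ← 37.527548 − (+0.000e+00/-1.329e+00) = 37.527548
converged: |Δa| < 1e-12 after 5 iterations
sag = a·(cosh(S/(2a)) − 1) = 37.527548·(cosh(1.200531) − 1) = 30.452027
T_max/T_min = cosh(S/(2a)) = 1.811458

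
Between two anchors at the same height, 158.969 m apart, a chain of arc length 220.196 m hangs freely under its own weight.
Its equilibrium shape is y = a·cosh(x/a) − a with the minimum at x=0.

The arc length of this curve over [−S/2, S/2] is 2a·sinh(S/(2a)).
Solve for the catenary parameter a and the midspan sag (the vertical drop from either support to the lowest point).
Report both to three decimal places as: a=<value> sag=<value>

seed: a₀ = √(S³/(24(L−S))) = √(158.969³/(24·61.227)) = 52.286738
iter 1: u=1.520166  f(a)=+7.476e+00  f'(a)=-2.930e+00  a ← 52.286738 − (+7.476e+00/-2.930e+00) = 54.838611
iter 2: u=1.449426  f(a)=+5.822e-01  f'(a)=-2.490e+00  a ← 54.838611 − (+5.822e-01/-2.490e+00) = 55.072447
iter 3: u=1.443272  f(a)=+4.189e-03  f'(a)=-2.454e+00  a ← 55.072447 − (+4.189e-03/-2.454e+00) = 55.074154
iter 4: u=1.443227  f(a)=+2.203e-07  f'(a)=-2.454e+00  a ← 55.074154 − (+2.203e-07/-2.454e+00) = 55.074154
iter 5: u=1.443227  f(a)=-2.842e-14  f'(a)=-2.454e+00  a ← 55.074154 − (-2.842e-14/-2.454e+00) = 55.074154
converged: |Δa| < 1e-12 after 5 iterations
sag = a·(cosh(S/(2a)) − 1) = 55.074154·(cosh(1.443227) − 1) = 68.030403
T_max/T_min = cosh(S/(2a)) = 2.235251

a=55.074 sag=68.030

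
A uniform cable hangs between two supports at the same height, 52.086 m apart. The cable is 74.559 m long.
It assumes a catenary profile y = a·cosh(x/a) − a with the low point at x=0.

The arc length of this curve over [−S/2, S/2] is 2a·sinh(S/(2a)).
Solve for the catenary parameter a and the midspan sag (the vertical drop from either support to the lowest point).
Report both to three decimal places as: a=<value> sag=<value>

a=17.145 sag=23.888

seed: a₀ = √(S³/(24(L−S))) = √(52.086³/(24·22.473)) = 16.186217
iter 1: u=1.608961  f(a)=+3.095e+00  f'(a)=-3.565e+00  a ← 16.186217 − (+3.095e+00/-3.565e+00) = 17.054213
iter 2: u=1.527071  f(a)=+2.664e-01  f'(a)=-2.976e+00  a ← 17.054213 − (+2.664e-01/-2.976e+00) = 17.143726
iter 3: u=1.519098  f(a)=+2.384e-03  f'(a)=-2.923e+00  a ← 17.143726 − (+2.384e-03/-2.923e+00) = 17.144542
iter 4: u=1.519026  f(a)=+1.947e-07  f'(a)=-2.922e+00  a ← 17.144542 − (+1.947e-07/-2.922e+00) = 17.144542
iter 5: u=1.519026  f(a)=+1.421e-14  f'(a)=-2.922e+00  a ← 17.144542 − (+1.421e-14/-2.922e+00) = 17.144542
converged: |Δa| < 1e-12 after 5 iterations
sag = a·(cosh(S/(2a)) − 1) = 17.144542·(cosh(1.519026) − 1) = 23.888328
T_max/T_min = cosh(S/(2a)) = 2.393349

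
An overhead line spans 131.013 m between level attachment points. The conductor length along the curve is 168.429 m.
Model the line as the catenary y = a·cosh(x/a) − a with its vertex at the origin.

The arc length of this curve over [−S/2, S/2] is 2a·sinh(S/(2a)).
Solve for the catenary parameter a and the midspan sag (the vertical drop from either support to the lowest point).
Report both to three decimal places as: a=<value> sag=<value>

a=52.059 sag=46.947

seed: a₀ = √(S³/(24(L−S))) = √(131.013³/(24·37.416)) = 50.042303
iter 1: u=1.309022  f(a)=+3.340e+00  f'(a)=-1.768e+00  a ← 50.042303 − (+3.340e+00/-1.768e+00) = 51.931451
iter 2: u=1.261403  f(a)=+1.984e-01  f'(a)=-1.563e+00  a ← 51.931451 − (+1.984e-01/-1.563e+00) = 52.058371
iter 3: u=1.258328  f(a)=+7.984e-04  f'(a)=-1.551e+00  a ← 52.058371 − (+7.984e-04/-1.551e+00) = 52.058886
iter 4: u=1.258315  f(a)=+1.304e-08  f'(a)=-1.551e+00  a ← 52.058886 − (+1.304e-08/-1.551e+00) = 52.058886
iter 5: u=1.258315  f(a)=+0.000e+00  f'(a)=-1.551e+00  a ← 52.058886 − (+0.000e+00/-1.551e+00) = 52.058886
converged: |Δa| < 1e-12 after 5 iterations
sag = a·(cosh(S/(2a)) − 1) = 52.058886·(cosh(1.258315) − 1) = 46.947223
T_max/T_min = cosh(S/(2a)) = 1.901810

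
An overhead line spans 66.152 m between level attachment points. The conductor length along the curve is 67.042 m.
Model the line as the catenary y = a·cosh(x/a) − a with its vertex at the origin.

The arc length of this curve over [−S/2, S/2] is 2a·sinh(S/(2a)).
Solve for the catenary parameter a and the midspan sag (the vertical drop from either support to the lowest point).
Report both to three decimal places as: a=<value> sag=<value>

seed: a₀ = √(S³/(24(L−S))) = √(66.152³/(24·0.890)) = 116.416314
iter 1: u=0.284118  f(a)=+3.599e-03  f'(a)=-1.541e-02  a ← 116.416314 − (+3.599e-03/-1.541e-02) = 116.649813
iter 2: u=0.283550  f(a)=+1.086e-05  f'(a)=-1.532e-02  a ← 116.649813 − (+1.086e-05/-1.532e-02) = 116.650522
iter 3: u=0.283548  f(a)=+9.948e-11  f'(a)=-1.532e-02  a ← 116.650522 − (+9.948e-11/-1.532e-02) = 116.650522
iter 4: u=0.283548  f(a)=+0.000e+00  f'(a)=-1.532e-02  a ← 116.650522 − (+0.000e+00/-1.532e-02) = 116.650522
converged: |Δa| < 1e-12 after 4 iterations
sag = a·(cosh(S/(2a)) − 1) = 116.650522·(cosh(0.283548) − 1) = 4.720816
T_max/T_min = cosh(S/(2a)) = 1.040470

a=116.651 sag=4.721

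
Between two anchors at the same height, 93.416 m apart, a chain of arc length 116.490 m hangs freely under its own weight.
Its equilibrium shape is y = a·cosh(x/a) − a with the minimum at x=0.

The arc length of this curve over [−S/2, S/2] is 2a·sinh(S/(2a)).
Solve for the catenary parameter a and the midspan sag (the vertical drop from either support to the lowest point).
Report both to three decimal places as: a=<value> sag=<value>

a=39.715 sag=30.781

seed: a₀ = √(S³/(24(L−S))) = √(93.416³/(24·23.074)) = 38.367618
iter 1: u=1.217381  f(a)=+1.771e+00  f'(a)=-1.391e+00  a ← 38.367618 − (+1.771e+00/-1.391e+00) = 39.641325
iter 2: u=1.178265  f(a)=+9.203e-02  f'(a)=-1.250e+00  a ← 39.641325 − (+9.203e-02/-1.250e+00) = 39.714973
iter 3: u=1.176080  f(a)=+2.786e-04  f'(a)=-1.242e+00  a ← 39.714973 − (+2.786e-04/-1.242e+00) = 39.715197
iter 4: u=1.176074  f(a)=+2.569e-09  f'(a)=-1.242e+00  a ← 39.715197 − (+2.569e-09/-1.242e+00) = 39.715197
iter 5: u=1.176074  f(a)=-1.421e-14  f'(a)=-1.242e+00  a ← 39.715197 − (-1.421e-14/-1.242e+00) = 39.715197
converged: |Δa| < 1e-12 after 5 iterations
sag = a·(cosh(S/(2a)) − 1) = 39.715197·(cosh(1.176074) − 1) = 30.781447
T_max/T_min = cosh(S/(2a)) = 1.775055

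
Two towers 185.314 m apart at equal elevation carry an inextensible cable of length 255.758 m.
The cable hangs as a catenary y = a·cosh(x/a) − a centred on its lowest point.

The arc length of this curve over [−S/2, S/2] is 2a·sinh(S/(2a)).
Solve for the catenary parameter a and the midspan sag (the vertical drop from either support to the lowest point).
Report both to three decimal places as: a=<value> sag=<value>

seed: a₀ = √(S³/(24(L−S))) = √(185.314³/(24·70.444)) = 61.352847
iter 1: u=1.510231  f(a)=+8.484e+00  f'(a)=-2.865e+00  a ← 61.352847 − (+8.484e+00/-2.865e+00) = 64.314422
iter 2: u=1.440688  f(a)=+6.530e-01  f'(a)=-2.439e+00  a ← 64.314422 − (+6.530e-01/-2.439e+00) = 64.582126
iter 3: u=1.434716  f(a)=+4.581e-03  f'(a)=-2.405e+00  a ← 64.582126 − (+4.581e-03/-2.405e+00) = 64.584031
iter 4: u=1.434674  f(a)=+2.290e-07  f'(a)=-2.405e+00  a ← 64.584031 − (+2.290e-07/-2.405e+00) = 64.584031
iter 5: u=1.434674  f(a)=-5.684e-14  f'(a)=-2.405e+00  a ← 64.584031 − (-5.684e-14/-2.405e+00) = 64.584031
converged: |Δa| < 1e-12 after 5 iterations
sag = a·(cosh(S/(2a)) − 1) = 64.584031·(cosh(1.434674) − 1) = 78.678441
T_max/T_min = cosh(S/(2a)) = 2.218234

a=64.584 sag=78.678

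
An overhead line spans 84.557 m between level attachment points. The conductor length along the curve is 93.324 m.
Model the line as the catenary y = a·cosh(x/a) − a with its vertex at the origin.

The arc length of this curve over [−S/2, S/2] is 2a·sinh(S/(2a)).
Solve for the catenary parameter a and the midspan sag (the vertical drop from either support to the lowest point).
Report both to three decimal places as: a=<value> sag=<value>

seed: a₀ = √(S³/(24(L−S))) = √(84.557³/(24·8.767)) = 53.603510
iter 1: u=0.788726  f(a)=+2.768e-01  f'(a)=-3.479e-01  a ← 53.603510 − (+2.768e-01/-3.479e-01) = 54.399019
iter 2: u=0.777192  f(a)=+6.282e-03  f'(a)=-3.323e-01  a ← 54.399019 − (+6.282e-03/-3.323e-01) = 54.417923
iter 3: u=0.776922  f(a)=+3.402e-06  f'(a)=-3.319e-01  a ← 54.417923 − (+3.402e-06/-3.319e-01) = 54.417933
iter 4: u=0.776922  f(a)=+1.009e-12  f'(a)=-3.319e-01  a ← 54.417933 − (+1.009e-12/-3.319e-01) = 54.417933
converged: |Δa| < 1e-12 after 4 iterations
sag = a·(cosh(S/(2a)) − 1) = 54.417933·(cosh(0.776922) − 1) = 17.266470
T_max/T_min = cosh(S/(2a)) = 1.317294

a=54.418 sag=17.266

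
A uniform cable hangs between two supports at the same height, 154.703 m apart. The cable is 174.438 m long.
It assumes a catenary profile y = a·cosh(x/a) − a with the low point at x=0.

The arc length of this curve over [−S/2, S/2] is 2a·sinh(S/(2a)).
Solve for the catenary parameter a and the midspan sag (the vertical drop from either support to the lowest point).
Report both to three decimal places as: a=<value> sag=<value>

seed: a₀ = √(S³/(24(L−S))) = √(154.703³/(24·19.735)) = 88.414586
iter 1: u=0.874873  f(a)=+7.692e-01  f'(a)=-4.815e-01  a ← 88.414586 − (+7.692e-01/-4.815e-01) = 90.011915
iter 2: u=0.859347  f(a)=+2.134e-02  f'(a)=-4.552e-01  a ← 90.011915 − (+2.134e-02/-4.552e-01) = 90.058799
iter 3: u=0.858900  f(a)=+1.746e-05  f'(a)=-4.544e-01  a ← 90.058799 − (+1.746e-05/-4.544e-01) = 90.058838
iter 4: u=0.858900  f(a)=+1.171e-11  f'(a)=-4.544e-01  a ← 90.058838 − (+1.171e-11/-4.544e-01) = 90.058838
converged: |Δa| < 1e-12 after 4 iterations
sag = a·(cosh(S/(2a)) − 1) = 90.058838·(cosh(0.858900) − 1) = 35.311606
T_max/T_min = cosh(S/(2a)) = 1.392095

a=90.059 sag=35.312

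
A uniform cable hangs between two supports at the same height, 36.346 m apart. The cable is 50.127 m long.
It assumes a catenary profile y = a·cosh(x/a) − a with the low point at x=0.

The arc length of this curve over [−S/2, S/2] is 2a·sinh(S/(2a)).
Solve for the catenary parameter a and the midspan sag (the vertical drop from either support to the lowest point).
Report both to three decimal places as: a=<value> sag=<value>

seed: a₀ = √(S³/(24(L−S))) = √(36.346³/(24·13.781)) = 12.048665
iter 1: u=1.508300  f(a)=+1.655e+00  f'(a)=-2.852e+00  a ← 12.048665 − (+1.655e+00/-2.852e+00) = 12.629019
iter 2: u=1.438987  f(a)=+1.271e-01  f'(a)=-2.429e+00  a ← 12.629019 − (+1.271e-01/-2.429e+00) = 12.681339
iter 3: u=1.433051  f(a)=+8.873e-04  f'(a)=-2.396e+00  a ← 12.681339 − (+8.873e-04/-2.396e+00) = 12.681710
iter 4: u=1.433009  f(a)=+4.391e-08  f'(a)=-2.395e+00  a ← 12.681710 − (+4.391e-08/-2.395e+00) = 12.681710
iter 5: u=1.433009  f(a)=+0.000e+00  f'(a)=-2.395e+00  a ← 12.681710 − (+0.000e+00/-2.395e+00) = 12.681710
converged: |Δa| < 1e-12 after 5 iterations
sag = a·(cosh(S/(2a)) − 1) = 12.681710·(cosh(1.433009) − 1) = 15.407519
T_max/T_min = cosh(S/(2a)) = 2.214940

a=12.682 sag=15.408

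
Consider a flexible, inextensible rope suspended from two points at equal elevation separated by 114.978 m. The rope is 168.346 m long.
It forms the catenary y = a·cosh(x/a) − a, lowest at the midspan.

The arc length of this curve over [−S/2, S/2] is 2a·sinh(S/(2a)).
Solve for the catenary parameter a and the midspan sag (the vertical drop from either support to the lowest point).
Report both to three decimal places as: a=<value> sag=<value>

seed: a₀ = √(S³/(24(L−S))) = √(114.978³/(24·53.368)) = 34.448954
iter 1: u=1.668817  f(a)=+7.944e+00  f'(a)=-4.052e+00  a ← 34.448954 − (+7.944e+00/-4.052e+00) = 36.409552
iter 2: u=1.578954  f(a)=+7.286e-01  f'(a)=-3.340e+00  a ← 36.409552 − (+7.286e-01/-3.340e+00) = 36.627726
iter 3: u=1.569549  f(a)=+7.497e-03  f'(a)=-3.271e+00  a ← 36.627726 − (+7.497e-03/-3.271e+00) = 36.630018
iter 4: u=1.569451  f(a)=+8.118e-07  f'(a)=-3.271e+00  a ← 36.630018 − (+8.118e-07/-3.271e+00) = 36.630018
iter 5: u=1.569451  f(a)=+0.000e+00  f'(a)=-3.271e+00  a ← 36.630018 − (+0.000e+00/-3.271e+00) = 36.630018
converged: |Δa| < 1e-12 after 5 iterations
sag = a·(cosh(S/(2a)) − 1) = 36.630018·(cosh(1.569451) − 1) = 55.167870
T_max/T_min = cosh(S/(2a)) = 2.506084

a=36.630 sag=55.168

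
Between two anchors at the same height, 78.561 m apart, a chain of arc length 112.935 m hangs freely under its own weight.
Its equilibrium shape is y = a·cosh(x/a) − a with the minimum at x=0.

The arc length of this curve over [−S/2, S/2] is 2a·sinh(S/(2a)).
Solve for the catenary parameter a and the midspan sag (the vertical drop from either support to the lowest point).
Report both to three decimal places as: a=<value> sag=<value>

seed: a₀ = √(S³/(24(L−S))) = √(78.561³/(24·34.374)) = 24.243195
iter 1: u=1.620269  f(a)=+4.805e+00  f'(a)=-3.654e+00  a ← 24.243195 − (+4.805e+00/-3.654e+00) = 25.558258
iter 2: u=1.536901  f(a)=+4.186e-01  f'(a)=-3.042e+00  a ← 25.558258 − (+4.186e-01/-3.042e+00) = 25.695868
iter 3: u=1.528670  f(a)=+3.849e-03  f'(a)=-2.987e+00  a ← 25.695868 − (+3.849e-03/-2.987e+00) = 25.697157
iter 4: u=1.528593  f(a)=+3.319e-07  f'(a)=-2.986e+00  a ← 25.697157 − (+3.319e-07/-2.986e+00) = 25.697157
iter 5: u=1.528593  f(a)=-1.421e-14  f'(a)=-2.986e+00  a ← 25.697157 − (-1.421e-14/-2.986e+00) = 25.697157
converged: |Δa| < 1e-12 after 5 iterations
sag = a·(cosh(S/(2a)) − 1) = 25.697157·(cosh(1.528593) − 1) = 36.342527
T_max/T_min = cosh(S/(2a)) = 2.414263

a=25.697 sag=36.343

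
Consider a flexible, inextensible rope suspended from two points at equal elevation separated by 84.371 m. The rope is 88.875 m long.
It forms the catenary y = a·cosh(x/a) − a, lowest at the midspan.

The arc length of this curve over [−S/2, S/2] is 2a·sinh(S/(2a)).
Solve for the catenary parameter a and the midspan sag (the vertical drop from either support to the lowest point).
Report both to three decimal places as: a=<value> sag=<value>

a=75.129 sag=12.158

seed: a₀ = √(S³/(24(L−S))) = √(84.371³/(24·4.504)) = 74.539244
iter 1: u=0.565950  f(a)=+7.268e-02  f'(a)=-1.248e-01  a ← 74.539244 − (+7.268e-02/-1.248e-01) = 75.121814
iter 2: u=0.561561  f(a)=+8.609e-04  f'(a)=-1.218e-01  a ← 75.121814 − (+8.609e-04/-1.218e-01) = 75.128881
iter 3: u=0.561508  f(a)=+1.240e-07  f'(a)=-1.218e-01  a ← 75.128881 − (+1.240e-07/-1.218e-01) = 75.128882
iter 4: u=0.561508  f(a)=+1.421e-14  f'(a)=-1.218e-01  a ← 75.128882 − (+1.421e-14/-1.218e-01) = 75.128882
converged: |Δa| < 1e-12 after 4 iterations
sag = a·(cosh(S/(2a)) − 1) = 75.128882·(cosh(0.561508) − 1) = 12.158232
T_max/T_min = cosh(S/(2a)) = 1.161832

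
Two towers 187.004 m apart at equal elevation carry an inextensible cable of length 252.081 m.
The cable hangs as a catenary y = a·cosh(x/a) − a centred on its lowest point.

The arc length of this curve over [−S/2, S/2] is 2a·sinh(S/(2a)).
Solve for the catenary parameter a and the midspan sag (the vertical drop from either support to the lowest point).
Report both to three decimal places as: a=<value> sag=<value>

a=67.847 sag=75.294

seed: a₀ = √(S³/(24(L−S))) = √(187.004³/(24·65.077)) = 64.707849
iter 1: u=1.444987  f(a)=+7.142e+00  f'(a)=-2.464e+00  a ← 64.707849 − (+7.142e+00/-2.464e+00) = 67.606342
iter 2: u=1.383036  f(a)=+5.079e-01  f'(a)=-2.125e+00  a ← 67.606342 − (+5.079e-01/-2.125e+00) = 67.845365
iter 3: u=1.378163  f(a)=+3.003e-03  f'(a)=-2.100e+00  a ← 67.845365 − (+3.003e-03/-2.100e+00) = 67.846795
iter 4: u=1.378134  f(a)=+1.064e-07  f'(a)=-2.100e+00  a ← 67.846795 − (+1.064e-07/-2.100e+00) = 67.846796
iter 5: u=1.378134  f(a)=+0.000e+00  f'(a)=-2.100e+00  a ← 67.846796 − (+0.000e+00/-2.100e+00) = 67.846796
converged: |Δa| < 1e-12 after 5 iterations
sag = a·(cosh(S/(2a)) − 1) = 67.846796·(cosh(1.378134) − 1) = 75.294377
T_max/T_min = cosh(S/(2a)) = 2.109771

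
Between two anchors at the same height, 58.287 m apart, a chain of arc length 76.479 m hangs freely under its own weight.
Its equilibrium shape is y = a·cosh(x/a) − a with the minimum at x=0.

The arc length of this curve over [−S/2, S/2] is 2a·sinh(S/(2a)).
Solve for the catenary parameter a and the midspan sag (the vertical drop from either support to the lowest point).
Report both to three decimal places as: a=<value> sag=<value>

seed: a₀ = √(S³/(24(L−S))) = √(58.287³/(24·18.192)) = 21.296670
iter 1: u=1.368453  f(a)=+1.781e+00  f'(a)=-2.051e+00  a ← 21.296670 − (+1.781e+00/-2.051e+00) = 22.165392
iter 2: u=1.314820  f(a)=+1.148e-01  f'(a)=-1.794e+00  a ← 22.165392 − (+1.148e-01/-1.794e+00) = 22.229380
iter 3: u=1.311035  f(a)=+5.494e-04  f'(a)=-1.777e+00  a ← 22.229380 − (+5.494e-04/-1.777e+00) = 22.229689
iter 4: u=1.311017  f(a)=+1.271e-08  f'(a)=-1.777e+00  a ← 22.229689 − (+1.271e-08/-1.777e+00) = 22.229689
iter 5: u=1.311017  f(a)=-1.421e-14  f'(a)=-1.777e+00  a ← 22.229689 − (-1.421e-14/-1.777e+00) = 22.229689
converged: |Δa| < 1e-12 after 5 iterations
sag = a·(cosh(S/(2a)) − 1) = 22.229689·(cosh(1.311017) − 1) = 22.001730
T_max/T_min = cosh(S/(2a)) = 1.989745

a=22.230 sag=22.002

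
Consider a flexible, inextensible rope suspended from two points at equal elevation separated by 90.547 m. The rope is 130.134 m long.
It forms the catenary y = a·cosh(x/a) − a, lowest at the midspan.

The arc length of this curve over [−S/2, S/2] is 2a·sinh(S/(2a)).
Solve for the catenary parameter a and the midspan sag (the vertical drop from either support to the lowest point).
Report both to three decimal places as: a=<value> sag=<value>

a=29.628 sag=41.867

seed: a₀ = √(S³/(24(L−S))) = √(90.547³/(24·39.587)) = 27.953049
iter 1: u=1.619627  f(a)=+5.529e+00  f'(a)=-3.648e+00  a ← 27.953049 − (+5.529e+00/-3.648e+00) = 29.468368
iter 2: u=1.536342  f(a)=+4.814e-01  f'(a)=-3.038e+00  a ← 29.468368 − (+4.814e-01/-3.038e+00) = 29.626802
iter 3: u=1.528126  f(a)=+4.419e-03  f'(a)=-2.983e+00  a ← 29.626802 − (+4.419e-03/-2.983e+00) = 29.628283
iter 4: u=1.528050  f(a)=+3.798e-07  f'(a)=-2.982e+00  a ← 29.628283 − (+3.798e-07/-2.982e+00) = 29.628284
iter 5: u=1.528050  f(a)=+0.000e+00  f'(a)=-2.982e+00  a ← 29.628284 − (+0.000e+00/-2.982e+00) = 29.628284
converged: |Δa| < 1e-12 after 5 iterations
sag = a·(cosh(S/(2a)) − 1) = 29.628284·(cosh(1.528050) − 1) = 41.866819
T_max/T_min = cosh(S/(2a)) = 2.413069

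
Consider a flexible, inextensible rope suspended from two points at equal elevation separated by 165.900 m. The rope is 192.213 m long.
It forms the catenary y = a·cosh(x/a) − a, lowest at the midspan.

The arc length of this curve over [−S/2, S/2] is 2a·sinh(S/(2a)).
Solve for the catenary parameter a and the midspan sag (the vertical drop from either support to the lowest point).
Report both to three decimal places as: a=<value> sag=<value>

seed: a₀ = √(S³/(24(L−S))) = √(165.900³/(24·26.313)) = 85.031291
iter 1: u=0.975523  f(a)=+1.281e+00  f'(a)=-6.798e-01  a ← 85.031291 − (+1.281e+00/-6.798e-01) = 86.915244
iter 2: u=0.954378  f(a)=+4.380e-02  f'(a)=-6.341e-01  a ← 86.915244 − (+4.380e-02/-6.341e-01) = 86.984327
iter 3: u=0.953620  f(a)=+5.525e-05  f'(a)=-6.325e-01  a ← 86.984327 − (+5.525e-05/-6.325e-01) = 86.984414
iter 4: u=0.953619  f(a)=+8.816e-11  f'(a)=-6.325e-01  a ← 86.984414 − (+8.816e-11/-6.325e-01) = 86.984414
iter 5: u=0.953619  f(a)=+0.000e+00  f'(a)=-6.325e-01  a ← 86.984414 − (+0.000e+00/-6.325e-01) = 86.984414
converged: |Δa| < 1e-12 after 5 iterations
sag = a·(cosh(S/(2a)) − 1) = 86.984414·(cosh(0.953619) − 1) = 42.640999
T_max/T_min = cosh(S/(2a)) = 1.490214

a=86.984 sag=42.641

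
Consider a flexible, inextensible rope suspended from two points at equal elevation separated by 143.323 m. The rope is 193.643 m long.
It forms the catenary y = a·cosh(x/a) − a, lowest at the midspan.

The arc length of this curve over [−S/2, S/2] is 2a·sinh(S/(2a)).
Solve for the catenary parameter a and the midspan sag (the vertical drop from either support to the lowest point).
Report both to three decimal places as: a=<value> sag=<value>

a=51.789 sag=58.013

seed: a₀ = √(S³/(24(L−S))) = √(143.323³/(24·50.320)) = 49.373953
iter 1: u=1.451403  f(a)=+5.574e+00  f'(a)=-2.501e+00  a ← 49.373953 − (+5.574e+00/-2.501e+00) = 51.602349
iter 2: u=1.388726  f(a)=+3.996e-01  f'(a)=-2.154e+00  a ← 51.602349 − (+3.996e-01/-2.154e+00) = 51.787811
iter 3: u=1.383752  f(a)=+2.404e-03  f'(a)=-2.129e+00  a ← 51.787811 − (+2.404e-03/-2.129e+00) = 51.788940
iter 4: u=1.383722  f(a)=+8.816e-08  f'(a)=-2.128e+00  a ← 51.788940 − (+8.816e-08/-2.128e+00) = 51.788940
iter 5: u=1.383722  f(a)=+0.000e+00  f'(a)=-2.128e+00  a ← 51.788940 − (+0.000e+00/-2.128e+00) = 51.788940
converged: |Δa| < 1e-12 after 5 iterations
sag = a·(cosh(S/(2a)) − 1) = 51.788940·(cosh(1.383722) − 1) = 58.013142
T_max/T_min = cosh(S/(2a)) = 2.120184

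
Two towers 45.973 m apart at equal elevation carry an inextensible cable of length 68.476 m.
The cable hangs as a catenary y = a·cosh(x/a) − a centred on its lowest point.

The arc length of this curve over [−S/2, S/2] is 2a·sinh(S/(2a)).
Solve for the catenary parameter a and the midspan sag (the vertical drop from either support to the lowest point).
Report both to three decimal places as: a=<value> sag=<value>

a=14.305 sag=22.802

seed: a₀ = √(S³/(24(L−S))) = √(45.973³/(24·22.503)) = 13.413078
iter 1: u=1.713738  f(a)=+3.545e+00  f'(a)=-4.450e+00  a ← 13.413078 − (+3.545e+00/-4.450e+00) = 14.209752
iter 2: u=1.617657  f(a)=+3.404e-01  f'(a)=-3.633e+00  a ← 14.209752 − (+3.404e-01/-3.633e+00) = 14.303451
iter 3: u=1.607060  f(a)=+3.875e-03  f'(a)=-3.551e+00  a ← 14.303451 − (+3.875e-03/-3.551e+00) = 14.304542
iter 4: u=1.606937  f(a)=+5.146e-07  f'(a)=-3.550e+00  a ← 14.304542 − (+5.146e-07/-3.550e+00) = 14.304542
iter 5: u=1.606937  f(a)=+1.421e-14  f'(a)=-3.550e+00  a ← 14.304542 − (+1.421e-14/-3.550e+00) = 14.304542
converged: |Δa| < 1e-12 after 5 iterations
sag = a·(cosh(S/(2a)) − 1) = 14.304542·(cosh(1.606937) − 1) = 22.801530
T_max/T_min = cosh(S/(2a)) = 2.594006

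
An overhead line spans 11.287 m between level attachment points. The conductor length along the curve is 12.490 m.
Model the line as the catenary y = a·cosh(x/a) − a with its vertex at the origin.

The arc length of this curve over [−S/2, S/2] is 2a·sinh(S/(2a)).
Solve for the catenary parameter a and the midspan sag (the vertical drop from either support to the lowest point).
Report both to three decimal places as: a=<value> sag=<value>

seed: a₀ = √(S³/(24(L−S))) = √(11.287³/(24·1.203)) = 7.057150
iter 1: u=0.799685  f(a)=+3.906e-02  f'(a)=-3.632e-01  a ← 7.057150 − (+3.906e-02/-3.632e-01) = 7.164674
iter 2: u=0.787684  f(a)=+9.105e-04  f'(a)=-3.465e-01  a ← 7.164674 − (+9.105e-04/-3.465e-01) = 7.167302
iter 3: u=0.787395  f(a)=+5.211e-07  f'(a)=-3.461e-01  a ← 7.167302 − (+5.211e-07/-3.461e-01) = 7.167303
iter 4: u=0.787395  f(a)=+1.723e-13  f'(a)=-3.461e-01  a ← 7.167303 − (+1.723e-13/-3.461e-01) = 7.167303
converged: |Δa| < 1e-12 after 4 iterations
sag = a·(cosh(S/(2a)) − 1) = 7.167303·(cosh(0.787395) − 1) = 2.339024
T_max/T_min = cosh(S/(2a)) = 1.326346

a=7.167 sag=2.339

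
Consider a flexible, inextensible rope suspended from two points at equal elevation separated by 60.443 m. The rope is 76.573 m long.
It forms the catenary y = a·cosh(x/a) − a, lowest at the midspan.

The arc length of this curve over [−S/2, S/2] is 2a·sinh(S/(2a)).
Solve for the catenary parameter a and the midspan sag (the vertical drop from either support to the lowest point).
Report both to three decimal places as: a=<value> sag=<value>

a=24.786 sag=20.823

seed: a₀ = √(S³/(24(L−S))) = √(60.443³/(24·16.130)) = 23.883403
iter 1: u=1.265377  f(a)=+1.342e+00  f'(a)=-1.580e+00  a ← 23.883403 − (+1.342e+00/-1.580e+00) = 24.732712
iter 2: u=1.221924  f(a)=+7.489e-02  f'(a)=-1.408e+00  a ← 24.732712 − (+7.489e-02/-1.408e+00) = 24.785905
iter 3: u=1.219302  f(a)=+2.638e-04  f'(a)=-1.398e+00  a ← 24.785905 − (+2.638e-04/-1.398e+00) = 24.786094
iter 4: u=1.219293  f(a)=+3.300e-09  f'(a)=-1.398e+00  a ← 24.786094 − (+3.300e-09/-1.398e+00) = 24.786094
iter 5: u=1.219293  f(a)=+0.000e+00  f'(a)=-1.398e+00  a ← 24.786094 − (+0.000e+00/-1.398e+00) = 24.786094
converged: |Δa| < 1e-12 after 5 iterations
sag = a·(cosh(S/(2a)) − 1) = 24.786094·(cosh(1.219293) − 1) = 20.823187
T_max/T_min = cosh(S/(2a)) = 1.840116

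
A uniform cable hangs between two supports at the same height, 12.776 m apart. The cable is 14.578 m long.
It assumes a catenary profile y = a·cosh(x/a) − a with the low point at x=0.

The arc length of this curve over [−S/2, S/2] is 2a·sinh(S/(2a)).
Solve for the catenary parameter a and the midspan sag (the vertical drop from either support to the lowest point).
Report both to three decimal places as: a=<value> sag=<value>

seed: a₀ = √(S³/(24(L−S))) = √(12.776³/(24·1.802)) = 6.943994
iter 1: u=0.919932  f(a)=+7.780e-02  f'(a)=-5.643e-01  a ← 6.943994 − (+7.780e-02/-5.643e-01) = 7.081876
iter 2: u=0.902021  f(a)=+2.378e-03  f'(a)=-5.303e-01  a ← 7.081876 − (+2.378e-03/-5.303e-01) = 7.086360
iter 3: u=0.901450  f(a)=+2.376e-06  f'(a)=-5.292e-01  a ← 7.086360 − (+2.376e-06/-5.292e-01) = 7.086364
iter 4: u=0.901450  f(a)=+2.380e-12  f'(a)=-5.292e-01  a ← 7.086364 − (+2.380e-12/-5.292e-01) = 7.086364
converged: |Δa| < 1e-12 after 4 iterations
sag = a·(cosh(S/(2a)) − 1) = 7.086364·(cosh(0.901450) − 1) = 3.079563
T_max/T_min = cosh(S/(2a)) = 1.434576

a=7.086 sag=3.080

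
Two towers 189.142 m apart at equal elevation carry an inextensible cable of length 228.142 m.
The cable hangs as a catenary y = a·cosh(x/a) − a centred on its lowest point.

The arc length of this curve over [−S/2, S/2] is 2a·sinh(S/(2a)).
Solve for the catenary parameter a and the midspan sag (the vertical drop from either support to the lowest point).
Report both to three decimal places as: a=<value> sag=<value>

a=87.538 sag=56.250

seed: a₀ = √(S³/(24(L−S))) = √(189.142³/(24·39.000)) = 85.024491
iter 1: u=1.112280  f(a)=+2.485e+00  f'(a)=-1.036e+00  a ← 85.024491 − (+2.485e+00/-1.036e+00) = 87.422897
iter 2: u=1.081765  f(a)=+1.090e-01  f'(a)=-9.469e-01  a ← 87.422897 − (+1.090e-01/-9.469e-01) = 87.538026
iter 3: u=1.080342  f(a)=+2.312e-04  f'(a)=-9.429e-01  a ← 87.538026 − (+2.312e-04/-9.429e-01) = 87.538271
iter 4: u=1.080339  f(a)=+1.044e-09  f'(a)=-9.429e-01  a ← 87.538271 − (+1.044e-09/-9.429e-01) = 87.538271
iter 5: u=1.080339  f(a)=+8.527e-14  f'(a)=-9.429e-01  a ← 87.538271 − (+8.527e-14/-9.429e-01) = 87.538271
converged: |Δa| < 1e-12 after 5 iterations
sag = a·(cosh(S/(2a)) − 1) = 87.538271·(cosh(1.080339) − 1) = 56.250261
T_max/T_min = cosh(S/(2a)) = 1.642579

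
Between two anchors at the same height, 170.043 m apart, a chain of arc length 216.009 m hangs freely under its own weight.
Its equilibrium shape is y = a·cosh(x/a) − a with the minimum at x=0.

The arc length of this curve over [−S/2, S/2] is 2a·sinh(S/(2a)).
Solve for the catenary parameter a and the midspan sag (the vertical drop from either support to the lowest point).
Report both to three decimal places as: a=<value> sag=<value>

a=69.314 sag=59.019

seed: a₀ = √(S³/(24(L−S))) = √(170.043³/(24·45.966)) = 66.759667
iter 1: u=1.273546  f(a)=+3.875e+00  f'(a)=-1.614e+00  a ← 66.759667 − (+3.875e+00/-1.614e+00) = 69.160858
iter 2: u=1.229330  f(a)=+2.189e-01  f'(a)=-1.436e+00  a ← 69.160858 − (+2.189e-01/-1.436e+00) = 69.313263
iter 3: u=1.226627  f(a)=+7.908e-04  f'(a)=-1.426e+00  a ← 69.313263 − (+7.908e-04/-1.426e+00) = 69.313818
iter 4: u=1.226617  f(a)=+1.041e-08  f'(a)=-1.426e+00  a ← 69.313818 − (+1.041e-08/-1.426e+00) = 69.313818
iter 5: u=1.226617  f(a)=+5.684e-14  f'(a)=-1.426e+00  a ← 69.313818 − (+5.684e-14/-1.426e+00) = 69.313818
converged: |Δa| < 1e-12 after 5 iterations
sag = a·(cosh(S/(2a)) − 1) = 69.313818·(cosh(1.226617) − 1) = 59.019254
T_max/T_min = cosh(S/(2a)) = 1.851479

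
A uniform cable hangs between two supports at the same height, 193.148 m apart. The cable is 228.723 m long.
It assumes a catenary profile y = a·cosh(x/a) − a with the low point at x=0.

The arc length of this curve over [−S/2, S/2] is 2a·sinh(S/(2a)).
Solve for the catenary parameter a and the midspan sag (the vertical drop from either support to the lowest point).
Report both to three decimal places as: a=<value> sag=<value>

a=94.304 sag=53.925

seed: a₀ = √(S³/(24(L−S))) = √(193.148³/(24·35.575)) = 91.866516
iter 1: u=1.051243  f(a)=+2.018e+00  f'(a)=-8.635e-01  a ← 91.866516 − (+2.018e+00/-8.635e-01) = 94.203710
iter 2: u=1.025161  f(a)=+7.959e-02  f'(a)=-7.966e-01  a ← 94.203710 − (+7.959e-02/-7.966e-01) = 94.303612
iter 3: u=1.024075  f(a)=+1.350e-04  f'(a)=-7.939e-01  a ← 94.303612 − (+1.350e-04/-7.939e-01) = 94.303782
iter 4: u=1.024073  f(a)=+3.900e-10  f'(a)=-7.939e-01  a ← 94.303782 − (+3.900e-10/-7.939e-01) = 94.303782
iter 5: u=1.024073  f(a)=+0.000e+00  f'(a)=-7.939e-01  a ← 94.303782 − (+0.000e+00/-7.939e-01) = 94.303782
converged: |Δa| < 1e-12 after 5 iterations
sag = a·(cosh(S/(2a)) − 1) = 94.303782·(cosh(1.024073) − 1) = 53.924947
T_max/T_min = cosh(S/(2a)) = 1.571822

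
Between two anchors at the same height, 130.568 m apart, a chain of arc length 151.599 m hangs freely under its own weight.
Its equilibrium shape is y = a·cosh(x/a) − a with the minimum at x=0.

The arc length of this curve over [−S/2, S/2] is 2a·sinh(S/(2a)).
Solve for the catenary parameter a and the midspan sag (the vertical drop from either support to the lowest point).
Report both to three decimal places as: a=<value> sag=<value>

a=67.956 sag=33.846

seed: a₀ = √(S³/(24(L−S))) = √(130.568³/(24·21.031)) = 66.407869
iter 1: u=0.983076  f(a)=+1.040e+00  f'(a)=-6.968e-01  a ← 66.407869 − (+1.040e+00/-6.968e-01) = 67.900450
iter 2: u=0.961466  f(a)=+3.609e-02  f'(a)=-6.491e-01  a ← 67.900450 − (+3.609e-02/-6.491e-01) = 67.956053
iter 3: u=0.960680  f(a)=+4.694e-05  f'(a)=-6.475e-01  a ← 67.956053 − (+4.694e-05/-6.475e-01) = 67.956126
iter 4: u=0.960679  f(a)=+7.964e-11  f'(a)=-6.475e-01  a ← 67.956126 − (+7.964e-11/-6.475e-01) = 67.956126
iter 5: u=0.960679  f(a)=+0.000e+00  f'(a)=-6.475e-01  a ← 67.956126 − (+0.000e+00/-6.475e-01) = 67.956126
converged: |Δa| < 1e-12 after 5 iterations
sag = a·(cosh(S/(2a)) − 1) = 67.956126·(cosh(0.960679) − 1) = 33.845639
T_max/T_min = cosh(S/(2a)) = 1.498051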